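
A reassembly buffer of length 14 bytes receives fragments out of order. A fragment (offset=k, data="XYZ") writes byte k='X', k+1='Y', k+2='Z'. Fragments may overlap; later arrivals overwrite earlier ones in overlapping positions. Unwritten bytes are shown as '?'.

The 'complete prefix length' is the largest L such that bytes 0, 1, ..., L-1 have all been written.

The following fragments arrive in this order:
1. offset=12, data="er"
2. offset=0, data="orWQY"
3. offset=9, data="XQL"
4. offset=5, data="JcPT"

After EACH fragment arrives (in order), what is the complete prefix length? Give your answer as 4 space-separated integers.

Fragment 1: offset=12 data="er" -> buffer=????????????er -> prefix_len=0
Fragment 2: offset=0 data="orWQY" -> buffer=orWQY???????er -> prefix_len=5
Fragment 3: offset=9 data="XQL" -> buffer=orWQY????XQLer -> prefix_len=5
Fragment 4: offset=5 data="JcPT" -> buffer=orWQYJcPTXQLer -> prefix_len=14

Answer: 0 5 5 14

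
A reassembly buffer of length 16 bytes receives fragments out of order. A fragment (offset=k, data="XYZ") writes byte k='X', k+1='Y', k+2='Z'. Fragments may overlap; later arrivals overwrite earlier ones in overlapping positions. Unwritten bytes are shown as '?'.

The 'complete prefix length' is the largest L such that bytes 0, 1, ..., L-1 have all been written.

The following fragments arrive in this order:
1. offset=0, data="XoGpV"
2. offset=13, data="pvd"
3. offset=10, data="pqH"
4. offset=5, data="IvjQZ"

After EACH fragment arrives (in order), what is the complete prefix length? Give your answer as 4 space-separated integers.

Fragment 1: offset=0 data="XoGpV" -> buffer=XoGpV??????????? -> prefix_len=5
Fragment 2: offset=13 data="pvd" -> buffer=XoGpV????????pvd -> prefix_len=5
Fragment 3: offset=10 data="pqH" -> buffer=XoGpV?????pqHpvd -> prefix_len=5
Fragment 4: offset=5 data="IvjQZ" -> buffer=XoGpVIvjQZpqHpvd -> prefix_len=16

Answer: 5 5 5 16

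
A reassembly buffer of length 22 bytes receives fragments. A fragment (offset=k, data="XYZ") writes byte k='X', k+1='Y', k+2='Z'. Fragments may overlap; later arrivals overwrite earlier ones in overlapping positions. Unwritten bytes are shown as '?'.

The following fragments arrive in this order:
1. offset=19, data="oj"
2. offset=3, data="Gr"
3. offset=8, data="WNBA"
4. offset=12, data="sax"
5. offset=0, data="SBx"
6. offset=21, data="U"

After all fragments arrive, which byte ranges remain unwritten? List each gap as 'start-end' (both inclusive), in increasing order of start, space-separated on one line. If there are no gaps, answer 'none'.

Answer: 5-7 15-18

Derivation:
Fragment 1: offset=19 len=2
Fragment 2: offset=3 len=2
Fragment 3: offset=8 len=4
Fragment 4: offset=12 len=3
Fragment 5: offset=0 len=3
Fragment 6: offset=21 len=1
Gaps: 5-7 15-18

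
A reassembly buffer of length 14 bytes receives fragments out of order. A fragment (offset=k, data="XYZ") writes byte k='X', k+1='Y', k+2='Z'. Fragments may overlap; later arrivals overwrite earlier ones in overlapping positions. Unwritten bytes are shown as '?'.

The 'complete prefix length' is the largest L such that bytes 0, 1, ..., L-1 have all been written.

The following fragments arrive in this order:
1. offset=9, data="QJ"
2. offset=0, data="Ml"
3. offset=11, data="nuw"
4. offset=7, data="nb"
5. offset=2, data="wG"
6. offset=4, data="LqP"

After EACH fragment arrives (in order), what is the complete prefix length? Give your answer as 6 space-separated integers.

Answer: 0 2 2 2 4 14

Derivation:
Fragment 1: offset=9 data="QJ" -> buffer=?????????QJ??? -> prefix_len=0
Fragment 2: offset=0 data="Ml" -> buffer=Ml???????QJ??? -> prefix_len=2
Fragment 3: offset=11 data="nuw" -> buffer=Ml???????QJnuw -> prefix_len=2
Fragment 4: offset=7 data="nb" -> buffer=Ml?????nbQJnuw -> prefix_len=2
Fragment 5: offset=2 data="wG" -> buffer=MlwG???nbQJnuw -> prefix_len=4
Fragment 6: offset=4 data="LqP" -> buffer=MlwGLqPnbQJnuw -> prefix_len=14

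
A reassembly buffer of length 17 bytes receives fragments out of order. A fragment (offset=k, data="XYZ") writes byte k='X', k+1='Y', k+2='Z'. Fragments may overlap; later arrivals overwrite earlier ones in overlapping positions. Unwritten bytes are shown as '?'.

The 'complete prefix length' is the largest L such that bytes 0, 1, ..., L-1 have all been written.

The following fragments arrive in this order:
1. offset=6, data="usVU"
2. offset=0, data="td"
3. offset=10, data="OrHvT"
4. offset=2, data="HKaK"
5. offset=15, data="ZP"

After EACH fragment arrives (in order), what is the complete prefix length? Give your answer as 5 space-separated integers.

Fragment 1: offset=6 data="usVU" -> buffer=??????usVU??????? -> prefix_len=0
Fragment 2: offset=0 data="td" -> buffer=td????usVU??????? -> prefix_len=2
Fragment 3: offset=10 data="OrHvT" -> buffer=td????usVUOrHvT?? -> prefix_len=2
Fragment 4: offset=2 data="HKaK" -> buffer=tdHKaKusVUOrHvT?? -> prefix_len=15
Fragment 5: offset=15 data="ZP" -> buffer=tdHKaKusVUOrHvTZP -> prefix_len=17

Answer: 0 2 2 15 17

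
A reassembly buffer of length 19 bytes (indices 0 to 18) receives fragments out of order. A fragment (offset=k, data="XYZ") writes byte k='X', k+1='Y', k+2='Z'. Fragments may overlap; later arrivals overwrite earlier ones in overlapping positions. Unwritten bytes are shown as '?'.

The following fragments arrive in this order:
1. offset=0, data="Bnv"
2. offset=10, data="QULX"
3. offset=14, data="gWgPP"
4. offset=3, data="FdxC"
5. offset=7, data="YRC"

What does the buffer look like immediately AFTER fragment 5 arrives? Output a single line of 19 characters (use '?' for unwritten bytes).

Fragment 1: offset=0 data="Bnv" -> buffer=Bnv????????????????
Fragment 2: offset=10 data="QULX" -> buffer=Bnv???????QULX?????
Fragment 3: offset=14 data="gWgPP" -> buffer=Bnv???????QULXgWgPP
Fragment 4: offset=3 data="FdxC" -> buffer=BnvFdxC???QULXgWgPP
Fragment 5: offset=7 data="YRC" -> buffer=BnvFdxCYRCQULXgWgPP

Answer: BnvFdxCYRCQULXgWgPP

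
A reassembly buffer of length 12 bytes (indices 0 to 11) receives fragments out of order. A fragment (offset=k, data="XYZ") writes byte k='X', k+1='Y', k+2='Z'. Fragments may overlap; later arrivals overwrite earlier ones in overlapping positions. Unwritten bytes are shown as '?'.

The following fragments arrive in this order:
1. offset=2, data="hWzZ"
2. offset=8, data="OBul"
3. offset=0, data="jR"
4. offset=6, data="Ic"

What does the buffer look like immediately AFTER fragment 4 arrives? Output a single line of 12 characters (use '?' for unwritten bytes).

Answer: jRhWzZIcOBul

Derivation:
Fragment 1: offset=2 data="hWzZ" -> buffer=??hWzZ??????
Fragment 2: offset=8 data="OBul" -> buffer=??hWzZ??OBul
Fragment 3: offset=0 data="jR" -> buffer=jRhWzZ??OBul
Fragment 4: offset=6 data="Ic" -> buffer=jRhWzZIcOBul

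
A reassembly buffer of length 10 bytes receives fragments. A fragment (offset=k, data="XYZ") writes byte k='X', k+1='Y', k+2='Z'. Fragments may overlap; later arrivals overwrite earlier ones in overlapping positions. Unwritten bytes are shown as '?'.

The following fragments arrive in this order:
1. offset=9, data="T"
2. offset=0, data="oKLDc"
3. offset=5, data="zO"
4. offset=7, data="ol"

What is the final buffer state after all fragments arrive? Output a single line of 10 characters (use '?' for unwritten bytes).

Fragment 1: offset=9 data="T" -> buffer=?????????T
Fragment 2: offset=0 data="oKLDc" -> buffer=oKLDc????T
Fragment 3: offset=5 data="zO" -> buffer=oKLDczO??T
Fragment 4: offset=7 data="ol" -> buffer=oKLDczOolT

Answer: oKLDczOolT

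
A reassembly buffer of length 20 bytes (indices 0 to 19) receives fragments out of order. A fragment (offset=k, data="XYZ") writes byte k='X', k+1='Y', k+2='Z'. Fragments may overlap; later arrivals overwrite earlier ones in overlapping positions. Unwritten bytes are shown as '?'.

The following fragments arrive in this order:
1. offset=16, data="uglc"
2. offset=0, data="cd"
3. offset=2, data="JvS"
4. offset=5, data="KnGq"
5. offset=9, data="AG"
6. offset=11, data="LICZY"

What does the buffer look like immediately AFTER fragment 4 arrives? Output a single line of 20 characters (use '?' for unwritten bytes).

Answer: cdJvSKnGq???????uglc

Derivation:
Fragment 1: offset=16 data="uglc" -> buffer=????????????????uglc
Fragment 2: offset=0 data="cd" -> buffer=cd??????????????uglc
Fragment 3: offset=2 data="JvS" -> buffer=cdJvS???????????uglc
Fragment 4: offset=5 data="KnGq" -> buffer=cdJvSKnGq???????uglc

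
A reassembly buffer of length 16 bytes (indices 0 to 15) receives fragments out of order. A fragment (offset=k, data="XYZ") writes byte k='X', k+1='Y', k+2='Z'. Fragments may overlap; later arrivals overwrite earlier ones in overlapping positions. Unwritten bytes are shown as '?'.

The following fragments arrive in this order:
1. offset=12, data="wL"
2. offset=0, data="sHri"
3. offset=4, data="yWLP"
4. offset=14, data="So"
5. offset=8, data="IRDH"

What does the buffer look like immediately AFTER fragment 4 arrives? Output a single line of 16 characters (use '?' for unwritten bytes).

Answer: sHriyWLP????wLSo

Derivation:
Fragment 1: offset=12 data="wL" -> buffer=????????????wL??
Fragment 2: offset=0 data="sHri" -> buffer=sHri????????wL??
Fragment 3: offset=4 data="yWLP" -> buffer=sHriyWLP????wL??
Fragment 4: offset=14 data="So" -> buffer=sHriyWLP????wLSo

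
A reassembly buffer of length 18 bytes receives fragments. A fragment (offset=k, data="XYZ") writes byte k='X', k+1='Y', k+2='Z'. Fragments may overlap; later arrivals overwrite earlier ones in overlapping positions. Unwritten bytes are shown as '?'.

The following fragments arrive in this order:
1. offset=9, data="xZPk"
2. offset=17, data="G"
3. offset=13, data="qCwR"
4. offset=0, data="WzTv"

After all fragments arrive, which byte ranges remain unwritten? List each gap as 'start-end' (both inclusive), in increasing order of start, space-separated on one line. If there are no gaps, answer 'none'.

Answer: 4-8

Derivation:
Fragment 1: offset=9 len=4
Fragment 2: offset=17 len=1
Fragment 3: offset=13 len=4
Fragment 4: offset=0 len=4
Gaps: 4-8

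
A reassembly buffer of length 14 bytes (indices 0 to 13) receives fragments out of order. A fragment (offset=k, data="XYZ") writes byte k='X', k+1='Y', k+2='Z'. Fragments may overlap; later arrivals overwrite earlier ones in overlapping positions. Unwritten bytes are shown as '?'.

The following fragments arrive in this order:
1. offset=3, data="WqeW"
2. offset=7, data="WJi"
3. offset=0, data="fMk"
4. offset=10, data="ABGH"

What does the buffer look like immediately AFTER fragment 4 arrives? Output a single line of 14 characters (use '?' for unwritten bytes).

Answer: fMkWqeWWJiABGH

Derivation:
Fragment 1: offset=3 data="WqeW" -> buffer=???WqeW???????
Fragment 2: offset=7 data="WJi" -> buffer=???WqeWWJi????
Fragment 3: offset=0 data="fMk" -> buffer=fMkWqeWWJi????
Fragment 4: offset=10 data="ABGH" -> buffer=fMkWqeWWJiABGH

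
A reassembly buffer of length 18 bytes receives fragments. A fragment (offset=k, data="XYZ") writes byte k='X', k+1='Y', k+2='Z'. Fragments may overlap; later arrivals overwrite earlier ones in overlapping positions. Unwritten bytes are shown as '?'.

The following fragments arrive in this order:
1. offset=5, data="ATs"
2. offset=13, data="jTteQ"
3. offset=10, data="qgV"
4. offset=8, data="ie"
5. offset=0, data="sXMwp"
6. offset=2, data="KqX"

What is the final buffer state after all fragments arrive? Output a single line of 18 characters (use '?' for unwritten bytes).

Answer: sXKqXATsieqgVjTteQ

Derivation:
Fragment 1: offset=5 data="ATs" -> buffer=?????ATs??????????
Fragment 2: offset=13 data="jTteQ" -> buffer=?????ATs?????jTteQ
Fragment 3: offset=10 data="qgV" -> buffer=?????ATs??qgVjTteQ
Fragment 4: offset=8 data="ie" -> buffer=?????ATsieqgVjTteQ
Fragment 5: offset=0 data="sXMwp" -> buffer=sXMwpATsieqgVjTteQ
Fragment 6: offset=2 data="KqX" -> buffer=sXKqXATsieqgVjTteQ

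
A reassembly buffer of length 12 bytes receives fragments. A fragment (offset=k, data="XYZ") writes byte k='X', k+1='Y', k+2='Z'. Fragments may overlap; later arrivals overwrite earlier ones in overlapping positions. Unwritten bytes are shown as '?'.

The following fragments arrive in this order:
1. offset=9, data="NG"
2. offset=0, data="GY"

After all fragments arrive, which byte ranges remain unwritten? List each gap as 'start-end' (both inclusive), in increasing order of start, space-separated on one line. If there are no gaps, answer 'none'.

Answer: 2-8 11-11

Derivation:
Fragment 1: offset=9 len=2
Fragment 2: offset=0 len=2
Gaps: 2-8 11-11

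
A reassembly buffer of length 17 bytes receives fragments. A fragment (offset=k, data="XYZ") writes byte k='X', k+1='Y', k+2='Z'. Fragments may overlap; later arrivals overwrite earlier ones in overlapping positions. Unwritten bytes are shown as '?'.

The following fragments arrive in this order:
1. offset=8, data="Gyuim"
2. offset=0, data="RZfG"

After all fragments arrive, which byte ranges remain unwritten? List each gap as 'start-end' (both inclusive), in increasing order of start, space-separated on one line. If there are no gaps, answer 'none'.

Answer: 4-7 13-16

Derivation:
Fragment 1: offset=8 len=5
Fragment 2: offset=0 len=4
Gaps: 4-7 13-16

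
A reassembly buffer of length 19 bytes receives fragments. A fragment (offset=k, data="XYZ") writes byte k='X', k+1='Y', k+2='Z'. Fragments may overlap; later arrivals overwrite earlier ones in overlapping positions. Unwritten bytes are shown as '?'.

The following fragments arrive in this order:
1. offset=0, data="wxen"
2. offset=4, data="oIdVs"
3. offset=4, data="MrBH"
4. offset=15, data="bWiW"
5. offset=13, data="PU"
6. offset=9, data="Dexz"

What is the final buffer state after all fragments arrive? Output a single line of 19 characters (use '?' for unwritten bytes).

Answer: wxenMrBHsDexzPUbWiW

Derivation:
Fragment 1: offset=0 data="wxen" -> buffer=wxen???????????????
Fragment 2: offset=4 data="oIdVs" -> buffer=wxenoIdVs??????????
Fragment 3: offset=4 data="MrBH" -> buffer=wxenMrBHs??????????
Fragment 4: offset=15 data="bWiW" -> buffer=wxenMrBHs??????bWiW
Fragment 5: offset=13 data="PU" -> buffer=wxenMrBHs????PUbWiW
Fragment 6: offset=9 data="Dexz" -> buffer=wxenMrBHsDexzPUbWiW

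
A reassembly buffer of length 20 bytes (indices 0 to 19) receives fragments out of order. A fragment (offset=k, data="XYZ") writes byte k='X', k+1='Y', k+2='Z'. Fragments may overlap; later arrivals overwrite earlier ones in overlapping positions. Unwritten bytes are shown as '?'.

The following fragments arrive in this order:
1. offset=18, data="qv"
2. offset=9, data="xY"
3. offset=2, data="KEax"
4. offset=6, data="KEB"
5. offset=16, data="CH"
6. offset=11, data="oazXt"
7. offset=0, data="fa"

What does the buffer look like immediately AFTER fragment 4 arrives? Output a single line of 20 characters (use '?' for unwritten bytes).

Fragment 1: offset=18 data="qv" -> buffer=??????????????????qv
Fragment 2: offset=9 data="xY" -> buffer=?????????xY???????qv
Fragment 3: offset=2 data="KEax" -> buffer=??KEax???xY???????qv
Fragment 4: offset=6 data="KEB" -> buffer=??KEaxKEBxY???????qv

Answer: ??KEaxKEBxY???????qv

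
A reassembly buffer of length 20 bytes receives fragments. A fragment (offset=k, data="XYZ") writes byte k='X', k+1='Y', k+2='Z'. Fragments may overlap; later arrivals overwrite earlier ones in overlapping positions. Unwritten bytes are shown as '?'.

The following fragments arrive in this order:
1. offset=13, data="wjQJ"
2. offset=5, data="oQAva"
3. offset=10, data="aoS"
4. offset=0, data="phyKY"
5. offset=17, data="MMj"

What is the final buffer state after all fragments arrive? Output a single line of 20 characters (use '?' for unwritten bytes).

Fragment 1: offset=13 data="wjQJ" -> buffer=?????????????wjQJ???
Fragment 2: offset=5 data="oQAva" -> buffer=?????oQAva???wjQJ???
Fragment 3: offset=10 data="aoS" -> buffer=?????oQAvaaoSwjQJ???
Fragment 4: offset=0 data="phyKY" -> buffer=phyKYoQAvaaoSwjQJ???
Fragment 5: offset=17 data="MMj" -> buffer=phyKYoQAvaaoSwjQJMMj

Answer: phyKYoQAvaaoSwjQJMMj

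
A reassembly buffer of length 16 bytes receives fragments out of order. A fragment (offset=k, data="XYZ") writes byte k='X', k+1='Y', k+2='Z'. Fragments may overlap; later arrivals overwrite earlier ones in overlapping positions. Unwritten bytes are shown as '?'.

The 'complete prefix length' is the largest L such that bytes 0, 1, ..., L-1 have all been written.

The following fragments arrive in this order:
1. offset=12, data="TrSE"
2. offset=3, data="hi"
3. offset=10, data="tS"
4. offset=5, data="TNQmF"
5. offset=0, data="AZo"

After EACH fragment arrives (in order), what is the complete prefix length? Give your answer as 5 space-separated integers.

Fragment 1: offset=12 data="TrSE" -> buffer=????????????TrSE -> prefix_len=0
Fragment 2: offset=3 data="hi" -> buffer=???hi???????TrSE -> prefix_len=0
Fragment 3: offset=10 data="tS" -> buffer=???hi?????tSTrSE -> prefix_len=0
Fragment 4: offset=5 data="TNQmF" -> buffer=???hiTNQmFtSTrSE -> prefix_len=0
Fragment 5: offset=0 data="AZo" -> buffer=AZohiTNQmFtSTrSE -> prefix_len=16

Answer: 0 0 0 0 16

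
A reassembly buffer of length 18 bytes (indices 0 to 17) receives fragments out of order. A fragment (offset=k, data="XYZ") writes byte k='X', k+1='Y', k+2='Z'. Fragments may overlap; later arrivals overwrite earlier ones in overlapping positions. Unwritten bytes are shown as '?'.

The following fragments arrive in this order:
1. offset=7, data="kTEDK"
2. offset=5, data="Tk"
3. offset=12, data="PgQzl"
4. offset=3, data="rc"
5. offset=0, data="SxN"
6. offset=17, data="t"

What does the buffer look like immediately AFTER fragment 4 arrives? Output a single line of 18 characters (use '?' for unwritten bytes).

Answer: ???rcTkkTEDKPgQzl?

Derivation:
Fragment 1: offset=7 data="kTEDK" -> buffer=???????kTEDK??????
Fragment 2: offset=5 data="Tk" -> buffer=?????TkkTEDK??????
Fragment 3: offset=12 data="PgQzl" -> buffer=?????TkkTEDKPgQzl?
Fragment 4: offset=3 data="rc" -> buffer=???rcTkkTEDKPgQzl?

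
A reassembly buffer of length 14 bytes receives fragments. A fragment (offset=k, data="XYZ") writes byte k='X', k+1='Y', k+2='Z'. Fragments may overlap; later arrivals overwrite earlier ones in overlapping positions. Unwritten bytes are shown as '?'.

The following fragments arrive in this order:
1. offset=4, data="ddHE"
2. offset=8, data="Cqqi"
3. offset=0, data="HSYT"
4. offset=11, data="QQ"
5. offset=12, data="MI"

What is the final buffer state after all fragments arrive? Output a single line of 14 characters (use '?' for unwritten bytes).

Fragment 1: offset=4 data="ddHE" -> buffer=????ddHE??????
Fragment 2: offset=8 data="Cqqi" -> buffer=????ddHECqqi??
Fragment 3: offset=0 data="HSYT" -> buffer=HSYTddHECqqi??
Fragment 4: offset=11 data="QQ" -> buffer=HSYTddHECqqQQ?
Fragment 5: offset=12 data="MI" -> buffer=HSYTddHECqqQMI

Answer: HSYTddHECqqQMI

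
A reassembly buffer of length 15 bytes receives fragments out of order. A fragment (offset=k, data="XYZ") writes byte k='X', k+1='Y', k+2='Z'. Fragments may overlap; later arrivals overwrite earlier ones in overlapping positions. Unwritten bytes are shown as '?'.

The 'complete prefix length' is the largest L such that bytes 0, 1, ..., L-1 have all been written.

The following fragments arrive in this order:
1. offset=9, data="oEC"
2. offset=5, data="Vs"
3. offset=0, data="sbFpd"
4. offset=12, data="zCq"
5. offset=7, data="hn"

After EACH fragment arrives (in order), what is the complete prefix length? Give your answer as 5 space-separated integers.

Fragment 1: offset=9 data="oEC" -> buffer=?????????oEC??? -> prefix_len=0
Fragment 2: offset=5 data="Vs" -> buffer=?????Vs??oEC??? -> prefix_len=0
Fragment 3: offset=0 data="sbFpd" -> buffer=sbFpdVs??oEC??? -> prefix_len=7
Fragment 4: offset=12 data="zCq" -> buffer=sbFpdVs??oECzCq -> prefix_len=7
Fragment 5: offset=7 data="hn" -> buffer=sbFpdVshnoECzCq -> prefix_len=15

Answer: 0 0 7 7 15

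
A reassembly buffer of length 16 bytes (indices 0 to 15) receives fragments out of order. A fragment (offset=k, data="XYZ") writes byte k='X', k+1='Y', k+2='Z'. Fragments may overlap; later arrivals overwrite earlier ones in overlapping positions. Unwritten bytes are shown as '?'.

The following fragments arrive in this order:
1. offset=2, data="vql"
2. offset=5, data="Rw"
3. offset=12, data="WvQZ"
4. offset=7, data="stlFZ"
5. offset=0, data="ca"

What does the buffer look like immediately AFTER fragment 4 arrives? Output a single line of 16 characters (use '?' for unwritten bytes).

Answer: ??vqlRwstlFZWvQZ

Derivation:
Fragment 1: offset=2 data="vql" -> buffer=??vql???????????
Fragment 2: offset=5 data="Rw" -> buffer=??vqlRw?????????
Fragment 3: offset=12 data="WvQZ" -> buffer=??vqlRw?????WvQZ
Fragment 4: offset=7 data="stlFZ" -> buffer=??vqlRwstlFZWvQZ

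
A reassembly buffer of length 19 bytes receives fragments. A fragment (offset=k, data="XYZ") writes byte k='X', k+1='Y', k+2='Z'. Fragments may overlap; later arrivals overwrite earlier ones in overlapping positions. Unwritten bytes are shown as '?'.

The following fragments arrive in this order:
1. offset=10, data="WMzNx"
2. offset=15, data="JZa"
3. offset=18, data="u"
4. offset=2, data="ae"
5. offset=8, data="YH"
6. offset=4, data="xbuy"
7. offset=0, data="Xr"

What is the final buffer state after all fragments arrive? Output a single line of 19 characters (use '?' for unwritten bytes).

Answer: XraexbuyYHWMzNxJZau

Derivation:
Fragment 1: offset=10 data="WMzNx" -> buffer=??????????WMzNx????
Fragment 2: offset=15 data="JZa" -> buffer=??????????WMzNxJZa?
Fragment 3: offset=18 data="u" -> buffer=??????????WMzNxJZau
Fragment 4: offset=2 data="ae" -> buffer=??ae??????WMzNxJZau
Fragment 5: offset=8 data="YH" -> buffer=??ae????YHWMzNxJZau
Fragment 6: offset=4 data="xbuy" -> buffer=??aexbuyYHWMzNxJZau
Fragment 7: offset=0 data="Xr" -> buffer=XraexbuyYHWMzNxJZau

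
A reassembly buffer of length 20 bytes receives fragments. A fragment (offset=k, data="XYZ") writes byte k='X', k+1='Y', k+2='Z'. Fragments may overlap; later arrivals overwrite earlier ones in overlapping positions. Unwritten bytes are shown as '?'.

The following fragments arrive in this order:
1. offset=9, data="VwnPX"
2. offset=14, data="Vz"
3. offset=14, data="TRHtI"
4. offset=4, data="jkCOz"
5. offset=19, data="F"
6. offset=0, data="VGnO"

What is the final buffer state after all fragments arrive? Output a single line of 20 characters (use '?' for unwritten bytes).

Fragment 1: offset=9 data="VwnPX" -> buffer=?????????VwnPX??????
Fragment 2: offset=14 data="Vz" -> buffer=?????????VwnPXVz????
Fragment 3: offset=14 data="TRHtI" -> buffer=?????????VwnPXTRHtI?
Fragment 4: offset=4 data="jkCOz" -> buffer=????jkCOzVwnPXTRHtI?
Fragment 5: offset=19 data="F" -> buffer=????jkCOzVwnPXTRHtIF
Fragment 6: offset=0 data="VGnO" -> buffer=VGnOjkCOzVwnPXTRHtIF

Answer: VGnOjkCOzVwnPXTRHtIF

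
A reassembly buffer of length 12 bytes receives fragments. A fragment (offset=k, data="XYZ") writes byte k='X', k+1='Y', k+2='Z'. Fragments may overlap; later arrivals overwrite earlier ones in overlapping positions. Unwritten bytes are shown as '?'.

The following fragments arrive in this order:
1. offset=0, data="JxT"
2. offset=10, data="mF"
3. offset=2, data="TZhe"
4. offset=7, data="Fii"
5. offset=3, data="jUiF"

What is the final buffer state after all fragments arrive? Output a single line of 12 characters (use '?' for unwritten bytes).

Answer: JxTjUiFFiimF

Derivation:
Fragment 1: offset=0 data="JxT" -> buffer=JxT?????????
Fragment 2: offset=10 data="mF" -> buffer=JxT???????mF
Fragment 3: offset=2 data="TZhe" -> buffer=JxTZhe????mF
Fragment 4: offset=7 data="Fii" -> buffer=JxTZhe?FiimF
Fragment 5: offset=3 data="jUiF" -> buffer=JxTjUiFFiimF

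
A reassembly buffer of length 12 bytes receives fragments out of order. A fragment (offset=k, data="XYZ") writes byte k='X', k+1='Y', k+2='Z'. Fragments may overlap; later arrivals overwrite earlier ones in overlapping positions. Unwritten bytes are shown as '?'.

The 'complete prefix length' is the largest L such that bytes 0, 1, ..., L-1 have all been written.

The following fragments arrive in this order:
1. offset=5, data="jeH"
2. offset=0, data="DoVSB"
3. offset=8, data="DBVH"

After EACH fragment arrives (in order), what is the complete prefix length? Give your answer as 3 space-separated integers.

Answer: 0 8 12

Derivation:
Fragment 1: offset=5 data="jeH" -> buffer=?????jeH???? -> prefix_len=0
Fragment 2: offset=0 data="DoVSB" -> buffer=DoVSBjeH???? -> prefix_len=8
Fragment 3: offset=8 data="DBVH" -> buffer=DoVSBjeHDBVH -> prefix_len=12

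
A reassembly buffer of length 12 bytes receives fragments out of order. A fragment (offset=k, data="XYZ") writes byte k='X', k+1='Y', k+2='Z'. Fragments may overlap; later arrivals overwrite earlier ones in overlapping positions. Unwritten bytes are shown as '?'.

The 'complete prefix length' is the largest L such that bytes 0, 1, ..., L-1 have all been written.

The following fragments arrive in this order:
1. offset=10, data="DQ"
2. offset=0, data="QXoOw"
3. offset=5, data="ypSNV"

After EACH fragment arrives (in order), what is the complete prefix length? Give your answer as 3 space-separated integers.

Fragment 1: offset=10 data="DQ" -> buffer=??????????DQ -> prefix_len=0
Fragment 2: offset=0 data="QXoOw" -> buffer=QXoOw?????DQ -> prefix_len=5
Fragment 3: offset=5 data="ypSNV" -> buffer=QXoOwypSNVDQ -> prefix_len=12

Answer: 0 5 12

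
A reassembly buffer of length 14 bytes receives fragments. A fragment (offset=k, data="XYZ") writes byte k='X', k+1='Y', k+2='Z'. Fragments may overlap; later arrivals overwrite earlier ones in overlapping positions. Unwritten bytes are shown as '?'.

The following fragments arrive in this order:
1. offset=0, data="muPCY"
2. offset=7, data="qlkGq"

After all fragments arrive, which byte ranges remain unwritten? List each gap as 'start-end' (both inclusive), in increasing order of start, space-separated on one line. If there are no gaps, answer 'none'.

Answer: 5-6 12-13

Derivation:
Fragment 1: offset=0 len=5
Fragment 2: offset=7 len=5
Gaps: 5-6 12-13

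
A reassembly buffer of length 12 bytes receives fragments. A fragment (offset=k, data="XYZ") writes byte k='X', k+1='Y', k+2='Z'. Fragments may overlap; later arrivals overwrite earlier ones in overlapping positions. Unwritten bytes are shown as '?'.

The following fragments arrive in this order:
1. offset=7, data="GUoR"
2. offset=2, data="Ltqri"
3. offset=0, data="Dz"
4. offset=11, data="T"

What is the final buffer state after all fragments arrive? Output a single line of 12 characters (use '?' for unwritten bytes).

Answer: DzLtqriGUoRT

Derivation:
Fragment 1: offset=7 data="GUoR" -> buffer=???????GUoR?
Fragment 2: offset=2 data="Ltqri" -> buffer=??LtqriGUoR?
Fragment 3: offset=0 data="Dz" -> buffer=DzLtqriGUoR?
Fragment 4: offset=11 data="T" -> buffer=DzLtqriGUoRT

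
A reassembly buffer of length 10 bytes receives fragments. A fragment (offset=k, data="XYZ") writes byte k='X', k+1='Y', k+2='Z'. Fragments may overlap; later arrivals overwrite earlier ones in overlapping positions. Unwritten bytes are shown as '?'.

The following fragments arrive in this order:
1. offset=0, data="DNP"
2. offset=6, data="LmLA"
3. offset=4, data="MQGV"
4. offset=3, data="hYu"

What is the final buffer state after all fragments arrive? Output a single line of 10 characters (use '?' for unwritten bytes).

Answer: DNPhYuGVLA

Derivation:
Fragment 1: offset=0 data="DNP" -> buffer=DNP???????
Fragment 2: offset=6 data="LmLA" -> buffer=DNP???LmLA
Fragment 3: offset=4 data="MQGV" -> buffer=DNP?MQGVLA
Fragment 4: offset=3 data="hYu" -> buffer=DNPhYuGVLA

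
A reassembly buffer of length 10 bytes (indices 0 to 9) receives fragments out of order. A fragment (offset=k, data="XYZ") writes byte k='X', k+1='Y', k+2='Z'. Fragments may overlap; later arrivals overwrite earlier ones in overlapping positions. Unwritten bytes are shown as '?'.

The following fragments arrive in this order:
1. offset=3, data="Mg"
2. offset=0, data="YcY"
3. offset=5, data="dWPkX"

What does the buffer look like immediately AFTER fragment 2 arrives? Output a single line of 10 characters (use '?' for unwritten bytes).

Fragment 1: offset=3 data="Mg" -> buffer=???Mg?????
Fragment 2: offset=0 data="YcY" -> buffer=YcYMg?????

Answer: YcYMg?????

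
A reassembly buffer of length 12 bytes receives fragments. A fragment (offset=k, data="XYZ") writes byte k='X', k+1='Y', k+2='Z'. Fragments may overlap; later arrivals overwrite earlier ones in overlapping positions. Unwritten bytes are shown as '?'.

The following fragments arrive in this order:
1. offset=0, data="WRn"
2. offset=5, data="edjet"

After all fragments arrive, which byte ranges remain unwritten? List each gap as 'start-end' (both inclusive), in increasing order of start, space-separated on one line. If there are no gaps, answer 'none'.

Answer: 3-4 10-11

Derivation:
Fragment 1: offset=0 len=3
Fragment 2: offset=5 len=5
Gaps: 3-4 10-11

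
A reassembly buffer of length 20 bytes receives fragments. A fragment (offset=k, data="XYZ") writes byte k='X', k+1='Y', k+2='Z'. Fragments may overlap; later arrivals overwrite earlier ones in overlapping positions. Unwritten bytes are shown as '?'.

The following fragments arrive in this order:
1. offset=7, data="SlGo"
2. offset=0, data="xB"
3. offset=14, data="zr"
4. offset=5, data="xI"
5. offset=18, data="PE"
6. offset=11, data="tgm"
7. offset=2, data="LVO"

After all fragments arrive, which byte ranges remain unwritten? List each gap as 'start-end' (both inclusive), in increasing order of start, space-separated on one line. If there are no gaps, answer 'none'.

Fragment 1: offset=7 len=4
Fragment 2: offset=0 len=2
Fragment 3: offset=14 len=2
Fragment 4: offset=5 len=2
Fragment 5: offset=18 len=2
Fragment 6: offset=11 len=3
Fragment 7: offset=2 len=3
Gaps: 16-17

Answer: 16-17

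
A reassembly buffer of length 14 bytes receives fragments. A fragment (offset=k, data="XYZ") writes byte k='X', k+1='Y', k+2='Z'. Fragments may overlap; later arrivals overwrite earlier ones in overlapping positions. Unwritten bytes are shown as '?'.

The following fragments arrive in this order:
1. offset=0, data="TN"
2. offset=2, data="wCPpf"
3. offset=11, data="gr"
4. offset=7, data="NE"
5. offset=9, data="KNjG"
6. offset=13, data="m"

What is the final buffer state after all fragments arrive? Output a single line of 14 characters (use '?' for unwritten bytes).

Answer: TNwCPpfNEKNjGm

Derivation:
Fragment 1: offset=0 data="TN" -> buffer=TN????????????
Fragment 2: offset=2 data="wCPpf" -> buffer=TNwCPpf???????
Fragment 3: offset=11 data="gr" -> buffer=TNwCPpf????gr?
Fragment 4: offset=7 data="NE" -> buffer=TNwCPpfNE??gr?
Fragment 5: offset=9 data="KNjG" -> buffer=TNwCPpfNEKNjG?
Fragment 6: offset=13 data="m" -> buffer=TNwCPpfNEKNjGm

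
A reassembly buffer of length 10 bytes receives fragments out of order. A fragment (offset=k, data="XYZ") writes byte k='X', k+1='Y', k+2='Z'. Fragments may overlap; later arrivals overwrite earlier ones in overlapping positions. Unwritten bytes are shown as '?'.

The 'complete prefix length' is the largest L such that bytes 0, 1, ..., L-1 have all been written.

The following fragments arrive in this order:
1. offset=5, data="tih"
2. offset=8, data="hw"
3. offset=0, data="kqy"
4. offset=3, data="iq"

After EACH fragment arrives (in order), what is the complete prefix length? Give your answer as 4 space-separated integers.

Fragment 1: offset=5 data="tih" -> buffer=?????tih?? -> prefix_len=0
Fragment 2: offset=8 data="hw" -> buffer=?????tihhw -> prefix_len=0
Fragment 3: offset=0 data="kqy" -> buffer=kqy??tihhw -> prefix_len=3
Fragment 4: offset=3 data="iq" -> buffer=kqyiqtihhw -> prefix_len=10

Answer: 0 0 3 10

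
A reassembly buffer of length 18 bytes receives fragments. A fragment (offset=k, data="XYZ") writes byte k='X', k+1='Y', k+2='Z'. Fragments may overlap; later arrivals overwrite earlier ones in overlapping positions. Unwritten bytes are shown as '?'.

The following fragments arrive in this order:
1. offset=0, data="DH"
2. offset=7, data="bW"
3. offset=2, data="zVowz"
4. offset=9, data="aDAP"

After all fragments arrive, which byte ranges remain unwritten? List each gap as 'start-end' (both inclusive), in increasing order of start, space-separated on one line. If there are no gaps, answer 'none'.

Answer: 13-17

Derivation:
Fragment 1: offset=0 len=2
Fragment 2: offset=7 len=2
Fragment 3: offset=2 len=5
Fragment 4: offset=9 len=4
Gaps: 13-17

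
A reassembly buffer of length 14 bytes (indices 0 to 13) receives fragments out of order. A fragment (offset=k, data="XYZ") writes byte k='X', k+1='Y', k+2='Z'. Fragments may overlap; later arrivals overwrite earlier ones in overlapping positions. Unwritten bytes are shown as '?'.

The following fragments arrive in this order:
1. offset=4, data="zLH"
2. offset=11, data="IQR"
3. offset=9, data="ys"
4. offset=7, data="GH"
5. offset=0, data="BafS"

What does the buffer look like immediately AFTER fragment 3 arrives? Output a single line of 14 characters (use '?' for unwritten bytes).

Answer: ????zLH??ysIQR

Derivation:
Fragment 1: offset=4 data="zLH" -> buffer=????zLH???????
Fragment 2: offset=11 data="IQR" -> buffer=????zLH????IQR
Fragment 3: offset=9 data="ys" -> buffer=????zLH??ysIQR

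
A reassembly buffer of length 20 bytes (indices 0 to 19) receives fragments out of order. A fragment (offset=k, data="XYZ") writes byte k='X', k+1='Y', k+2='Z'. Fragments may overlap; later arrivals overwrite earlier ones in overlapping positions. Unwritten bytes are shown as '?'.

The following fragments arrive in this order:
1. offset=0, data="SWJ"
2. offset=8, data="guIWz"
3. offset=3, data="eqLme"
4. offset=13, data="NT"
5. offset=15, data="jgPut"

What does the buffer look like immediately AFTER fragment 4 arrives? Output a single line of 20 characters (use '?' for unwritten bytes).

Fragment 1: offset=0 data="SWJ" -> buffer=SWJ?????????????????
Fragment 2: offset=8 data="guIWz" -> buffer=SWJ?????guIWz???????
Fragment 3: offset=3 data="eqLme" -> buffer=SWJeqLmeguIWz???????
Fragment 4: offset=13 data="NT" -> buffer=SWJeqLmeguIWzNT?????

Answer: SWJeqLmeguIWzNT?????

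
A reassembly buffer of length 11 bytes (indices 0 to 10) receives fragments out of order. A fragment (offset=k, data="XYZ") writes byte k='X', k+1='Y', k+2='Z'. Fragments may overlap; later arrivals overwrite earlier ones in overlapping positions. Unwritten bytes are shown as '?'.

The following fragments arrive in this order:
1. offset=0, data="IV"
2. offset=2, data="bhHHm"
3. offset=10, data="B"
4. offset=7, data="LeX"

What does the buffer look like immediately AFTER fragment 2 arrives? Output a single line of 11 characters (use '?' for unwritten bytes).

Answer: IVbhHHm????

Derivation:
Fragment 1: offset=0 data="IV" -> buffer=IV?????????
Fragment 2: offset=2 data="bhHHm" -> buffer=IVbhHHm????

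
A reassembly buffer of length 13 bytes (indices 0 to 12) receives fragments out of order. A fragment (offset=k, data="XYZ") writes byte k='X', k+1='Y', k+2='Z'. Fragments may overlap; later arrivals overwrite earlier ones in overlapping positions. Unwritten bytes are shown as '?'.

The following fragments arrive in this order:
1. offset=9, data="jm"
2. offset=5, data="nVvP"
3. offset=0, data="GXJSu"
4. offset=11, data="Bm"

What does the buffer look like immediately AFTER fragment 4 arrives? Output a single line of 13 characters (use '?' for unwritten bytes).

Answer: GXJSunVvPjmBm

Derivation:
Fragment 1: offset=9 data="jm" -> buffer=?????????jm??
Fragment 2: offset=5 data="nVvP" -> buffer=?????nVvPjm??
Fragment 3: offset=0 data="GXJSu" -> buffer=GXJSunVvPjm??
Fragment 4: offset=11 data="Bm" -> buffer=GXJSunVvPjmBm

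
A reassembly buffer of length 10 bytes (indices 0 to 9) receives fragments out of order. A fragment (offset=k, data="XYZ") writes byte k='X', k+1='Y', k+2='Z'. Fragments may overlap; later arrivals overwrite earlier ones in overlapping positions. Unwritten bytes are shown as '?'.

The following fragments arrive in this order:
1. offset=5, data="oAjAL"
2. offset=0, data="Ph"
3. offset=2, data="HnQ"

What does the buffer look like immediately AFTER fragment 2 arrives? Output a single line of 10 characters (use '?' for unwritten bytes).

Fragment 1: offset=5 data="oAjAL" -> buffer=?????oAjAL
Fragment 2: offset=0 data="Ph" -> buffer=Ph???oAjAL

Answer: Ph???oAjAL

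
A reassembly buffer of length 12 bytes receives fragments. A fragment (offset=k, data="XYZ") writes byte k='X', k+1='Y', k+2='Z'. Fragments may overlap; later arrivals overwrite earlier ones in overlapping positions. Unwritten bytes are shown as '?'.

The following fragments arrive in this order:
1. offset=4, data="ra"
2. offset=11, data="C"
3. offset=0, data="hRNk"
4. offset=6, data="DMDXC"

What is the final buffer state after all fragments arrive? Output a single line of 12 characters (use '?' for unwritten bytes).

Fragment 1: offset=4 data="ra" -> buffer=????ra??????
Fragment 2: offset=11 data="C" -> buffer=????ra?????C
Fragment 3: offset=0 data="hRNk" -> buffer=hRNkra?????C
Fragment 4: offset=6 data="DMDXC" -> buffer=hRNkraDMDXCC

Answer: hRNkraDMDXCC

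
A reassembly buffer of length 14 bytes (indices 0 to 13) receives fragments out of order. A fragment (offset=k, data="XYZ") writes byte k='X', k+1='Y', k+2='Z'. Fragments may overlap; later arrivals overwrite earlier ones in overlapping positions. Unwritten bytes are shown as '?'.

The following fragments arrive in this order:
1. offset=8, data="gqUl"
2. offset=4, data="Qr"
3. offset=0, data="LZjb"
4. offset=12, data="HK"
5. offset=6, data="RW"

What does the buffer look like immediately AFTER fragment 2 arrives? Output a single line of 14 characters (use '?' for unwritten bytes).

Answer: ????Qr??gqUl??

Derivation:
Fragment 1: offset=8 data="gqUl" -> buffer=????????gqUl??
Fragment 2: offset=4 data="Qr" -> buffer=????Qr??gqUl??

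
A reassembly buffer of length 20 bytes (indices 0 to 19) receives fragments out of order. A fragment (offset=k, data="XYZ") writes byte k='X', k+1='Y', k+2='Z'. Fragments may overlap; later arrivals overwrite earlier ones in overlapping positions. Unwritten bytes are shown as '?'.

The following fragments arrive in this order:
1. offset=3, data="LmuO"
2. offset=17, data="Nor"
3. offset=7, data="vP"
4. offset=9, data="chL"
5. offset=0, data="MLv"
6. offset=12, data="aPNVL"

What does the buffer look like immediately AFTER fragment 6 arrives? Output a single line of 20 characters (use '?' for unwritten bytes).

Answer: MLvLmuOvPchLaPNVLNor

Derivation:
Fragment 1: offset=3 data="LmuO" -> buffer=???LmuO?????????????
Fragment 2: offset=17 data="Nor" -> buffer=???LmuO??????????Nor
Fragment 3: offset=7 data="vP" -> buffer=???LmuOvP????????Nor
Fragment 4: offset=9 data="chL" -> buffer=???LmuOvPchL?????Nor
Fragment 5: offset=0 data="MLv" -> buffer=MLvLmuOvPchL?????Nor
Fragment 6: offset=12 data="aPNVL" -> buffer=MLvLmuOvPchLaPNVLNor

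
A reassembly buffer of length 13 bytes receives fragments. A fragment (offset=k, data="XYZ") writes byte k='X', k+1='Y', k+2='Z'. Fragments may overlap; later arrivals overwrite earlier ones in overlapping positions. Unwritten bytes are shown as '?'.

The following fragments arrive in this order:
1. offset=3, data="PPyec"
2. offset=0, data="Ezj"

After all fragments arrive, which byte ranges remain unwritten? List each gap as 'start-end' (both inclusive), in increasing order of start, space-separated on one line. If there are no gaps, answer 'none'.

Fragment 1: offset=3 len=5
Fragment 2: offset=0 len=3
Gaps: 8-12

Answer: 8-12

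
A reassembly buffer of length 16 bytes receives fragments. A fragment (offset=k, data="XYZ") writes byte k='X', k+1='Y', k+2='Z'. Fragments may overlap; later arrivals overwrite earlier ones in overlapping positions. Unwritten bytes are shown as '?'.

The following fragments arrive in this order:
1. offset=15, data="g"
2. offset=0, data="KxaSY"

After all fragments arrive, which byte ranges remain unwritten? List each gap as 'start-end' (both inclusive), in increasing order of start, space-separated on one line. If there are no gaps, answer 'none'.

Answer: 5-14

Derivation:
Fragment 1: offset=15 len=1
Fragment 2: offset=0 len=5
Gaps: 5-14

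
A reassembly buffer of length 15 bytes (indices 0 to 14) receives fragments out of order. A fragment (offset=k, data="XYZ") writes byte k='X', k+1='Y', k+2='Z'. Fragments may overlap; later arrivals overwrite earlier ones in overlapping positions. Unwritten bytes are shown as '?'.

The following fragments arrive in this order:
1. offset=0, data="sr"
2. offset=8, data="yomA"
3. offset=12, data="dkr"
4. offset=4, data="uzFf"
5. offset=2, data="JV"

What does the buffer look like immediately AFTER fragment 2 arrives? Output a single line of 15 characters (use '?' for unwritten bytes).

Answer: sr??????yomA???

Derivation:
Fragment 1: offset=0 data="sr" -> buffer=sr?????????????
Fragment 2: offset=8 data="yomA" -> buffer=sr??????yomA???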